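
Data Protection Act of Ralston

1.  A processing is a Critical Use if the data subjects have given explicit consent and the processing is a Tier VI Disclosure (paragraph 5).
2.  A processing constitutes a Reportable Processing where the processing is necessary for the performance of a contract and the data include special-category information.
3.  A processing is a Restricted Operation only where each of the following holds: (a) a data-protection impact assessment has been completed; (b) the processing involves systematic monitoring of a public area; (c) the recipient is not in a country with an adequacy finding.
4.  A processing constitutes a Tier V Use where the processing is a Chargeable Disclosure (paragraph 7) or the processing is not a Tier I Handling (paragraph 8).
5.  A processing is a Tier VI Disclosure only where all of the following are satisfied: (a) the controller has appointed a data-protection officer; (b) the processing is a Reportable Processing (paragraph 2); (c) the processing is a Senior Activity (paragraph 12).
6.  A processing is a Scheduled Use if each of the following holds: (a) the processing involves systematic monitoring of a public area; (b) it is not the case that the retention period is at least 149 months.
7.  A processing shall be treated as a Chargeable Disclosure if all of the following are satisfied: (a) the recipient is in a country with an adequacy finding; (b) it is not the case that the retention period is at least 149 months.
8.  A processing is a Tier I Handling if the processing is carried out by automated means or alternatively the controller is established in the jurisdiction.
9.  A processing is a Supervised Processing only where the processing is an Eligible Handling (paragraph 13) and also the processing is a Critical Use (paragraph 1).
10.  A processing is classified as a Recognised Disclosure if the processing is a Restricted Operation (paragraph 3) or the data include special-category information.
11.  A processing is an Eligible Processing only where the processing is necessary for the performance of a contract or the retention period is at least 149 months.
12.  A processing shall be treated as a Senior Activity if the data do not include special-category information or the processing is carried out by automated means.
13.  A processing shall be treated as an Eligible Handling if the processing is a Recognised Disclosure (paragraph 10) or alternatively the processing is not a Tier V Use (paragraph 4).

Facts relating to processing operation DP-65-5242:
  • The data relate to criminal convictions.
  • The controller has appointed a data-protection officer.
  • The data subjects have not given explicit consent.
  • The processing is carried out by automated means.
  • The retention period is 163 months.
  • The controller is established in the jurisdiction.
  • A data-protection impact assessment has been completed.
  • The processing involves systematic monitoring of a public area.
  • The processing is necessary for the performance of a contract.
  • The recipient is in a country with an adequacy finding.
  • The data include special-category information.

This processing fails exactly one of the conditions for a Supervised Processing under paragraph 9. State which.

Critical Use

Under paragraph 3: a data-protection impact assessment has been completed? yes; and the processing involves systematic monitoring of a public area? yes; and the recipient is not in a country with an adequacy finding? no. So the processing is not a Restricted Operation.
Under paragraph 10: Restricted Operation (paragraph 3)? no; or the data include special-category information? yes. So the processing is a Recognised Disclosure.
Under paragraph 7: the recipient is in a country with an adequacy finding? yes; and retention period: 163 months ≥ 149 months? yes, so negated condition no. So the processing is not a Chargeable Disclosure.
Under paragraph 8: the processing is carried out by automated means? yes; or the controller is established in the jurisdiction? yes. So the processing is a Tier I Handling.
Under paragraph 4: Chargeable Disclosure (paragraph 7)? no; or not a Tier I Handling (paragraph 8)? no. So the processing is not a Tier V Use.
Under paragraph 13: Recognised Disclosure (paragraph 10)? yes; or not a Tier V Use (paragraph 4)? yes. So the processing is an Eligible Handling.
Under paragraph 2: the processing is necessary for the performance of a contract? yes; and the data include special-category information? yes. So the processing is a Reportable Processing.
Under paragraph 12: the data do not include special-category information? no; or the processing is carried out by automated means? yes. So the processing is a Senior Activity.
Under paragraph 5: the controller has appointed a data-protection officer? yes; and Reportable Processing (paragraph 2)? yes; and Senior Activity (paragraph 12)? yes. So the processing is a Tier VI Disclosure.
Under paragraph 1: the data subjects have given explicit consent? no; and Tier VI Disclosure (paragraph 5)? yes. So the processing is not a Critical Use.
Under paragraph 9: Eligible Handling (paragraph 13)? yes; and Critical Use (paragraph 1)? no. So the processing is not a Supervised Processing.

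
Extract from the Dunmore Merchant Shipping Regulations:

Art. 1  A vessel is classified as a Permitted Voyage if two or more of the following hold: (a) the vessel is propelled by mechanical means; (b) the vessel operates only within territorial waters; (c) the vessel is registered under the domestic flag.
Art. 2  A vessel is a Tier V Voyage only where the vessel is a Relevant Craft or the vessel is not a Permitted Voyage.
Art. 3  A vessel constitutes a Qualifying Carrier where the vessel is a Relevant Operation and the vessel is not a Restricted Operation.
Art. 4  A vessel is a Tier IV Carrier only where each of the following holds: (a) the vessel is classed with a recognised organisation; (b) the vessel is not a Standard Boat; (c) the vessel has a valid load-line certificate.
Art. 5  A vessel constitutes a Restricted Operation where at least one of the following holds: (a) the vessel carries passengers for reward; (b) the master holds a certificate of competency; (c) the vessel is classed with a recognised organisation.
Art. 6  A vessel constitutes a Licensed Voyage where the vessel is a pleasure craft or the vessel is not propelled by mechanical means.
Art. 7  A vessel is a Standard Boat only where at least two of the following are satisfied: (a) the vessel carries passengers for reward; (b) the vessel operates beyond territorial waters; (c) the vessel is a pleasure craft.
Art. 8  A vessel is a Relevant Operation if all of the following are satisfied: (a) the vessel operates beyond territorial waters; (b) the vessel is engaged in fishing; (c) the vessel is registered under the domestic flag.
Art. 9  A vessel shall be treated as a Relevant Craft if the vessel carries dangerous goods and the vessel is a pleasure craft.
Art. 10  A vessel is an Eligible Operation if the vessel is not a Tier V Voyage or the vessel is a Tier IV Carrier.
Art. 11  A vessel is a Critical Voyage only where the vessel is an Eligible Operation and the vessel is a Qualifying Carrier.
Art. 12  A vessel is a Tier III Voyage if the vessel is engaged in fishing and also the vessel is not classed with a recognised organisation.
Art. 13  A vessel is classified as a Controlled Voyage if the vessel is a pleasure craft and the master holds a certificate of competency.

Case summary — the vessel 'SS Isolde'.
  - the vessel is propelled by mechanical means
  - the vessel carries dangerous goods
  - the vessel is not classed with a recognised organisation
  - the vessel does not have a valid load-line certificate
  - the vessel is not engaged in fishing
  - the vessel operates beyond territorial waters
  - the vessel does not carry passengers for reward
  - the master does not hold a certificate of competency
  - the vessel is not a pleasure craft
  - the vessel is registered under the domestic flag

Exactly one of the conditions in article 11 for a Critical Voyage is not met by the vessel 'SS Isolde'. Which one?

Qualifying Carrier

article 9 — Relevant Craft: [the vessel carries dangerous goods? yes] AND [the vessel is a pleasure craft? no] → not satisfied.
article 1 — Permitted Voyage: the vessel is propelled by mechanical means? yes; the vessel operates only within territorial waters? no; the vessel is registered under the domestic flag? yes — 2 of 3 hold (need ≥2) → satisfied.
article 2 — Tier V Voyage: [Relevant Craft (article 9)? no] OR [not a Permitted Voyage (article 1)? no] → not satisfied.
article 7 — Standard Boat: the vessel carries passengers for reward? no; the vessel operates beyond territorial waters? yes; the vessel is a pleasure craft? no — 1 of 3 hold (need ≥2) → not satisfied.
article 4 — Tier IV Carrier: [the vessel is classed with a recognised organisation? no] AND [not a Standard Boat (article 7)? yes] AND [the vessel has a valid load-line certificate? no] → not satisfied.
article 10 — Eligible Operation: [not a Tier V Voyage (article 2)? yes] OR [Tier IV Carrier (article 4)? no] → satisfied.
article 8 — Relevant Operation: [the vessel operates beyond territorial waters? yes] AND [the vessel is engaged in fishing? no] AND [the vessel is registered under the domestic flag? yes] → not satisfied.
article 5 — Restricted Operation: [the vessel carries passengers for reward? no] OR [the master holds a certificate of competency? no] OR [the vessel is classed with a recognised organisation? no] → not satisfied.
article 3 — Qualifying Carrier: [Relevant Operation (article 8)? no] AND [not a Restricted Operation (article 5)? yes] → not satisfied.
article 11 — Critical Voyage: [Eligible Operation (article 10)? yes] AND [Qualifying Carrier (article 3)? no] → not satisfied.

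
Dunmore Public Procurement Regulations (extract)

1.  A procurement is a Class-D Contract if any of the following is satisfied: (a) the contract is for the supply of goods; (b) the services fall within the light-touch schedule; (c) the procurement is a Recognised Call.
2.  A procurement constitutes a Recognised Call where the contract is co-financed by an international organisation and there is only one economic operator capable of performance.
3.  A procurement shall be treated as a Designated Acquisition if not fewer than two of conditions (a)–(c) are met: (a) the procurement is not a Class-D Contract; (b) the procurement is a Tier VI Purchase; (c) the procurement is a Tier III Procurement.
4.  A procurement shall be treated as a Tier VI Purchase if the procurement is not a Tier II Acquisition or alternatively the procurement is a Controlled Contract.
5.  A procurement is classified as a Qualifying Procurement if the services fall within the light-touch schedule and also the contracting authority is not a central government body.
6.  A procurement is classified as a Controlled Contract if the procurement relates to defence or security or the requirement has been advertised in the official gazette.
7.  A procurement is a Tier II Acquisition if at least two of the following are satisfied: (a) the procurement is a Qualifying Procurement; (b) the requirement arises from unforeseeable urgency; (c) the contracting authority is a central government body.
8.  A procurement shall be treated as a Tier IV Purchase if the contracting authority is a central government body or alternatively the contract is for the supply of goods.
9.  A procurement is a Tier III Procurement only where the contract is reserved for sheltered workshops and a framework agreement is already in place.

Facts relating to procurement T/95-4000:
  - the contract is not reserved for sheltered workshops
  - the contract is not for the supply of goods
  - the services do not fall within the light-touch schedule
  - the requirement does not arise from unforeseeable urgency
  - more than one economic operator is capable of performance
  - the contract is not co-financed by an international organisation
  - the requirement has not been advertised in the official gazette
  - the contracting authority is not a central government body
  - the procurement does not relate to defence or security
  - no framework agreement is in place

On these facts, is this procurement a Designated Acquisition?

Under paragraph 2: the contract is co-financed by an international organisation? no; and there is only one economic operator capable of performance? no. So the procurement is not a Recognised Call.
Under paragraph 1: the contract is for the supply of goods? no; or the services fall within the light-touch schedule? no; or Recognised Call (paragraph 2)? no. So the procurement is not a Class-D Contract.
Under paragraph 5: the services fall within the light-touch schedule? no; and the contracting authority is not a central government body? yes. So the procurement is not a Qualifying Procurement.
Under paragraph 7: Qualifying Procurement (paragraph 5)? no; the requirement arises from unforeseeable urgency? no; the contracting authority is a central government body? no — 0 of 3 hold (need ≥2) → not satisfied.
Under paragraph 6: the procurement relates to defence or security? no; or the requirement has been advertised in the official gazette? no. So the procurement is not a Controlled Contract.
Under paragraph 4: not a Tier II Acquisition (paragraph 7)? yes; or Controlled Contract (paragraph 6)? no. So the procurement is a Tier VI Purchase.
Under paragraph 9: the contract is reserved for sheltered workshops? no; and a framework agreement is already in place? no. So the procurement is not a Tier III Procurement.
Under paragraph 3: not a Class-D Contract (paragraph 1)? yes; Tier VI Purchase (paragraph 4)? yes; Tier III Procurement (paragraph 9)? no — 2 of 3 hold (need ≥2) → satisfied.

Yes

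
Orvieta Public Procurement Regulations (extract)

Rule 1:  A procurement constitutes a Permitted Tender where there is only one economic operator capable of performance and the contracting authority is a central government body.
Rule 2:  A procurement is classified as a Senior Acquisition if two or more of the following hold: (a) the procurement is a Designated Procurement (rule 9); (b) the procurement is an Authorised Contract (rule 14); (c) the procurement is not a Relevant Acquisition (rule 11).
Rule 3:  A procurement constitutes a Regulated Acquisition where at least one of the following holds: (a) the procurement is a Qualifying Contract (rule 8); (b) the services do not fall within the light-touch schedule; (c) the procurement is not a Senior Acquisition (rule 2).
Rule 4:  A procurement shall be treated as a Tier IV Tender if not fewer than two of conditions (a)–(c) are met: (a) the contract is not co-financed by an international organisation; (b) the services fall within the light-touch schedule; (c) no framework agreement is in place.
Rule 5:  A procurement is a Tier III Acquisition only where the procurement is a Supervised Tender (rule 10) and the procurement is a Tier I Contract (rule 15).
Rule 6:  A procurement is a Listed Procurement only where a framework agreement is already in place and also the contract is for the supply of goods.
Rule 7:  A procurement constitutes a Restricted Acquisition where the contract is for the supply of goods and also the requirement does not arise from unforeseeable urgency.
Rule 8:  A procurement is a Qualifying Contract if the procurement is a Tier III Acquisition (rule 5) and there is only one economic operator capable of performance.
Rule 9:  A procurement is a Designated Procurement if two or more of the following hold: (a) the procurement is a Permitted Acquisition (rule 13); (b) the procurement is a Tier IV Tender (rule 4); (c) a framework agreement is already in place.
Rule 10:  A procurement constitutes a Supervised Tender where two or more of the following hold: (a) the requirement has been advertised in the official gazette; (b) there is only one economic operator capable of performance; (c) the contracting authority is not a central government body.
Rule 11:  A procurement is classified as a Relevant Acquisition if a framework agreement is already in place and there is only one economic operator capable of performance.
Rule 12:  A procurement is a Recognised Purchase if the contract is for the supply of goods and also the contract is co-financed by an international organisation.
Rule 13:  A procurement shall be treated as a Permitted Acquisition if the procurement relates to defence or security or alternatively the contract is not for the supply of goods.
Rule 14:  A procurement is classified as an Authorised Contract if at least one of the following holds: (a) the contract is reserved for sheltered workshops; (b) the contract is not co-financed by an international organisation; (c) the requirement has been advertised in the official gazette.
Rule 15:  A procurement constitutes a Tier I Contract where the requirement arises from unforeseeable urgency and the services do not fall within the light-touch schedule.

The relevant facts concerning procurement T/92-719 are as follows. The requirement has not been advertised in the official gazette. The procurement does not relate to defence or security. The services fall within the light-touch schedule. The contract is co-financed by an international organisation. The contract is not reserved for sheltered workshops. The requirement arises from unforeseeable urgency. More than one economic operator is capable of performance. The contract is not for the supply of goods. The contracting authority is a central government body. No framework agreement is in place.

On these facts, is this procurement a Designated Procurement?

Yes

Under rule 13: the procurement relates to defence or security? no; or the contract is not for the supply of goods? yes. So the procurement is a Permitted Acquisition.
Under rule 4: the contract is not co-financed by an international organisation? no; the services fall within the light-touch schedule? yes; no framework agreement is in place? yes — 2 of 3 hold (need ≥2) → satisfied.
Under rule 9: Permitted Acquisition (rule 13)? yes; Tier IV Tender (rule 4)? yes; a framework agreement is already in place? no — 2 of 3 hold (need ≥2) → satisfied.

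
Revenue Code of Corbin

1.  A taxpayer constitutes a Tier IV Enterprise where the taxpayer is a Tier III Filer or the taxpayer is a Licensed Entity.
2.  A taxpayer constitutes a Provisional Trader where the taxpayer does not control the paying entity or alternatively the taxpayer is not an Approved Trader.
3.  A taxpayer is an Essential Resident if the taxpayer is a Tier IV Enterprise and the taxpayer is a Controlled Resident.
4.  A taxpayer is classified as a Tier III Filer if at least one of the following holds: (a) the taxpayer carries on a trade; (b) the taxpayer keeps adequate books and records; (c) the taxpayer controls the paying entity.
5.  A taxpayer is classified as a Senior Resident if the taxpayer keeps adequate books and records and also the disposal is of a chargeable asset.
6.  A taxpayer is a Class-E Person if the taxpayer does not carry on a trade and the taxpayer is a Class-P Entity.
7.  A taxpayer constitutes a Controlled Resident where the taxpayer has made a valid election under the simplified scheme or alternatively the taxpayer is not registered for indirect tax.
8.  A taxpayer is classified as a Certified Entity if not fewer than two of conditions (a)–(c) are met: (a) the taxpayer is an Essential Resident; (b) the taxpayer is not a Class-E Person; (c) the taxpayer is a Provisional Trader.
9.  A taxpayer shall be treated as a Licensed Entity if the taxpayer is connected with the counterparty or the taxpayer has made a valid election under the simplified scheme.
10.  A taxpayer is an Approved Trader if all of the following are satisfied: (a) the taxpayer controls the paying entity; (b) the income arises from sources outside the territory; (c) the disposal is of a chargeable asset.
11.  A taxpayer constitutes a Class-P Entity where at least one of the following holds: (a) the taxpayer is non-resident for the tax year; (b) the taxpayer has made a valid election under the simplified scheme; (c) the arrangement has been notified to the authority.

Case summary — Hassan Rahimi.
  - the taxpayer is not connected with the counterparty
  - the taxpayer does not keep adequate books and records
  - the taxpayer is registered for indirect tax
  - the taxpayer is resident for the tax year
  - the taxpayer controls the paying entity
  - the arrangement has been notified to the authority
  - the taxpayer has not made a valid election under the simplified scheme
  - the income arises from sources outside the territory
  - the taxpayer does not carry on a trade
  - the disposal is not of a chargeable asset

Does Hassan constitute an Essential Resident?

paragraph 4 — Tier III Filer: [the taxpayer carries on a trade? no] OR [the taxpayer keeps adequate books and records? no] OR [the taxpayer controls the paying entity? yes] → satisfied.
paragraph 9 — Licensed Entity: [the taxpayer is connected with the counterparty? no] OR [the taxpayer has made a valid election under the simplified scheme? no] → not satisfied.
paragraph 1 — Tier IV Enterprise: [Tier III Filer (paragraph 4)? yes] OR [Licensed Entity (paragraph 9)? no] → satisfied.
paragraph 7 — Controlled Resident: [the taxpayer has made a valid election under the simplified scheme? no] OR [the taxpayer is not registered for indirect tax? no] → not satisfied.
paragraph 3 — Essential Resident: [Tier IV Enterprise (paragraph 1)? yes] AND [Controlled Resident (paragraph 7)? no] → not satisfied.

No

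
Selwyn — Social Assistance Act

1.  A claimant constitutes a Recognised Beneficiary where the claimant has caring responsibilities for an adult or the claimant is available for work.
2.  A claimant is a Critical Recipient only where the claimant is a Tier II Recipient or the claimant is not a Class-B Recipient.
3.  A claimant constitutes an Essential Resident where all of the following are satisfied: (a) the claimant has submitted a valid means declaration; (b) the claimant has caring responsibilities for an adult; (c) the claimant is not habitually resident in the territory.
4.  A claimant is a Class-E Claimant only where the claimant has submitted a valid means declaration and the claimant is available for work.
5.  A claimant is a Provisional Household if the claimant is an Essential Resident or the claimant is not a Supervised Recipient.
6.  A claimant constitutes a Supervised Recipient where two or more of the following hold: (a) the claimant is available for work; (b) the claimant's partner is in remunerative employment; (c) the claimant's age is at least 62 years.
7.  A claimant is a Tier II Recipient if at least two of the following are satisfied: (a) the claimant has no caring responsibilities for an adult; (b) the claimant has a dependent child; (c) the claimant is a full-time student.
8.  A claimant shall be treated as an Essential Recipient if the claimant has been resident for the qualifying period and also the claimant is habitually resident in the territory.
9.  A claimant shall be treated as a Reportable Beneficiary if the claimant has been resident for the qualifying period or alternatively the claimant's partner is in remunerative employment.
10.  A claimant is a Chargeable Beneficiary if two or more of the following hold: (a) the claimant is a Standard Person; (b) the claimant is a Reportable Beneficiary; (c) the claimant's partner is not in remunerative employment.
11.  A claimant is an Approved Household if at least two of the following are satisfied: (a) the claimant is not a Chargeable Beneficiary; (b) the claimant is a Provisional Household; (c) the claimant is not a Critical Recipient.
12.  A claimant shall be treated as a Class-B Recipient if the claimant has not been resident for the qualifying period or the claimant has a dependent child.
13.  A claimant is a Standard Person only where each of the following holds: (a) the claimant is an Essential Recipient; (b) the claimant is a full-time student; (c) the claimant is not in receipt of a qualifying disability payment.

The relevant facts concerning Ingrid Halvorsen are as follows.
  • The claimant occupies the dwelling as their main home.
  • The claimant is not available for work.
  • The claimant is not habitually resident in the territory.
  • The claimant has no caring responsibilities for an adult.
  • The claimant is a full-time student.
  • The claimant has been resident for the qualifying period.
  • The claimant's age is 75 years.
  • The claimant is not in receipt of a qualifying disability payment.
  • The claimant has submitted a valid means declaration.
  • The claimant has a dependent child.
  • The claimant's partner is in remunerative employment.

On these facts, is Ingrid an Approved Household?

No

paragraph 8 — Essential Recipient: [the claimant has been resident for the qualifying period? yes] AND [the claimant is habitually resident in the territory? no] → not satisfied.
paragraph 13 — Standard Person: [Essential Recipient (paragraph 8)? no] AND [the claimant is a full-time student? yes] AND [the claimant is not in receipt of a qualifying disability payment? yes] → not satisfied.
paragraph 9 — Reportable Beneficiary: [the claimant has been resident for the qualifying period? yes] OR [the claimant's partner is in remunerative employment? yes] → satisfied.
paragraph 10 — Chargeable Beneficiary: Standard Person (paragraph 13)? no; Reportable Beneficiary (paragraph 9)? yes; the claimant's partner is not in remunerative employment? no — 1 of 3 hold (need ≥2) → not satisfied.
paragraph 3 — Essential Resident: [the claimant has submitted a valid means declaration? yes] AND [the claimant has caring responsibilities for an adult? no] AND [the claimant is not habitually resident in the territory? yes] → not satisfied.
paragraph 6 — Supervised Recipient: the claimant is available for work? no; the claimant's partner is in remunerative employment? yes; claimant's age: 75 years ≥ 62 years? yes — 2 of 3 hold (need ≥2) → satisfied.
paragraph 5 — Provisional Household: [Essential Resident (paragraph 3)? no] OR [not a Supervised Recipient (paragraph 6)? no] → not satisfied.
paragraph 7 — Tier II Recipient: the claimant has no caring responsibilities for an adult? yes; the claimant has a dependent child? yes; the claimant is a full-time student? yes — 3 of 3 hold (need ≥2) → satisfied.
paragraph 12 — Class-B Recipient: [the claimant has not been resident for the qualifying period? no] OR [the claimant has a dependent child? yes] → satisfied.
paragraph 2 — Critical Recipient: [Tier II Recipient (paragraph 7)? yes] OR [not a Class-B Recipient (paragraph 12)? no] → satisfied.
paragraph 11 — Approved Household: not a Chargeable Beneficiary (paragraph 10)? yes; Provisional Household (paragraph 5)? no; not a Critical Recipient (paragraph 2)? no — 1 of 3 hold (need ≥2) → not satisfied.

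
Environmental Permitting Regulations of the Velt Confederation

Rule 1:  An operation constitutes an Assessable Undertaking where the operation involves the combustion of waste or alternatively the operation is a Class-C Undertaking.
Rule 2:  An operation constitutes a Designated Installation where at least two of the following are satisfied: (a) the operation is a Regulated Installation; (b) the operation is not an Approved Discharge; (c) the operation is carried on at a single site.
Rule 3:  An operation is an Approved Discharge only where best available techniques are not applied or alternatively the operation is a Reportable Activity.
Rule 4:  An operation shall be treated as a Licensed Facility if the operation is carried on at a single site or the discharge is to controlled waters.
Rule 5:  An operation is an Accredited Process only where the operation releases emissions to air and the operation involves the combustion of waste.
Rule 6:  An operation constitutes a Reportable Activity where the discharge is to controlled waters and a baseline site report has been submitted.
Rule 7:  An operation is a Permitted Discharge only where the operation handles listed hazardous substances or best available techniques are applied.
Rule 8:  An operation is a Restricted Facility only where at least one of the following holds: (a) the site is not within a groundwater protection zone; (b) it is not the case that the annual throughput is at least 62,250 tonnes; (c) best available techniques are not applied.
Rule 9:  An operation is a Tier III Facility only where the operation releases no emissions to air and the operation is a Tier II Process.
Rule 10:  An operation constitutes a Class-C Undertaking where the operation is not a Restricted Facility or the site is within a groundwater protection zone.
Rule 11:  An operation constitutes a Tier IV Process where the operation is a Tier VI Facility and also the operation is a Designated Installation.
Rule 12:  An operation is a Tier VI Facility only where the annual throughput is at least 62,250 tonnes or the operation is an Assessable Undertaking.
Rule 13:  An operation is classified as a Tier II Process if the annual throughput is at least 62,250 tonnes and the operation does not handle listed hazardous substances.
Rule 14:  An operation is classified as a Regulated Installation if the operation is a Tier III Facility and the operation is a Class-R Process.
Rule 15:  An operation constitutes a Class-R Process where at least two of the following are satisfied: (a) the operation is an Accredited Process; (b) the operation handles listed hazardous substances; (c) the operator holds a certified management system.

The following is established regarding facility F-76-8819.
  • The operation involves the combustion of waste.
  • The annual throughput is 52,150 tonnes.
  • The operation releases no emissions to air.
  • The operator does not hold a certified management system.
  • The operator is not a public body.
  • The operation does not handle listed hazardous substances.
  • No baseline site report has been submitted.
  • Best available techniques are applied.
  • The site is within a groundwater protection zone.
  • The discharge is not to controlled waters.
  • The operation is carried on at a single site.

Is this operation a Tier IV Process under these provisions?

Yes

rule 8 — Restricted Facility: [the site is not within a groundwater protection zone? no] OR [annual throughput: 52,150 tonnes ≥ 62,250 tonnes? no, so negated condition yes] OR [best available techniques are not applied? no] → satisfied.
rule 10 — Class-C Undertaking: [not a Restricted Facility (rule 8)? no] OR [the site is within a groundwater protection zone? yes] → satisfied.
rule 1 — Assessable Undertaking: [the operation involves the combustion of waste? yes] OR [Class-C Undertaking (rule 10)? yes] → satisfied.
rule 12 — Tier VI Facility: [annual throughput: 52,150 tonnes ≥ 62,250 tonnes? no] OR [Assessable Undertaking (rule 1)? yes] → satisfied.
rule 13 — Tier II Process: [annual throughput: 52,150 tonnes ≥ 62,250 tonnes? no] AND [the operation does not handle listed hazardous substances? yes] → not satisfied.
rule 9 — Tier III Facility: [the operation releases no emissions to air? yes] AND [Tier II Process (rule 13)? no] → not satisfied.
rule 5 — Accredited Process: [the operation releases emissions to air? no] AND [the operation involves the combustion of waste? yes] → not satisfied.
rule 15 — Class-R Process: Accredited Process (rule 5)? no; the operation handles listed hazardous substances? no; the operator holds a certified management system? no — 0 of 3 hold (need ≥2) → not satisfied.
rule 14 — Regulated Installation: [Tier III Facility (rule 9)? no] AND [Class-R Process (rule 15)? no] → not satisfied.
rule 6 — Reportable Activity: [the discharge is to controlled waters? no] AND [a baseline site report has been submitted? no] → not satisfied.
rule 3 — Approved Discharge: [best available techniques are not applied? no] OR [Reportable Activity (rule 6)? no] → not satisfied.
rule 2 — Designated Installation: Regulated Installation (rule 14)? no; not an Approved Discharge (rule 3)? yes; the operation is carried on at a single site? yes — 2 of 3 hold (need ≥2) → satisfied.
rule 11 — Tier IV Process: [Tier VI Facility (rule 12)? yes] AND [Designated Installation (rule 2)? yes] → satisfied.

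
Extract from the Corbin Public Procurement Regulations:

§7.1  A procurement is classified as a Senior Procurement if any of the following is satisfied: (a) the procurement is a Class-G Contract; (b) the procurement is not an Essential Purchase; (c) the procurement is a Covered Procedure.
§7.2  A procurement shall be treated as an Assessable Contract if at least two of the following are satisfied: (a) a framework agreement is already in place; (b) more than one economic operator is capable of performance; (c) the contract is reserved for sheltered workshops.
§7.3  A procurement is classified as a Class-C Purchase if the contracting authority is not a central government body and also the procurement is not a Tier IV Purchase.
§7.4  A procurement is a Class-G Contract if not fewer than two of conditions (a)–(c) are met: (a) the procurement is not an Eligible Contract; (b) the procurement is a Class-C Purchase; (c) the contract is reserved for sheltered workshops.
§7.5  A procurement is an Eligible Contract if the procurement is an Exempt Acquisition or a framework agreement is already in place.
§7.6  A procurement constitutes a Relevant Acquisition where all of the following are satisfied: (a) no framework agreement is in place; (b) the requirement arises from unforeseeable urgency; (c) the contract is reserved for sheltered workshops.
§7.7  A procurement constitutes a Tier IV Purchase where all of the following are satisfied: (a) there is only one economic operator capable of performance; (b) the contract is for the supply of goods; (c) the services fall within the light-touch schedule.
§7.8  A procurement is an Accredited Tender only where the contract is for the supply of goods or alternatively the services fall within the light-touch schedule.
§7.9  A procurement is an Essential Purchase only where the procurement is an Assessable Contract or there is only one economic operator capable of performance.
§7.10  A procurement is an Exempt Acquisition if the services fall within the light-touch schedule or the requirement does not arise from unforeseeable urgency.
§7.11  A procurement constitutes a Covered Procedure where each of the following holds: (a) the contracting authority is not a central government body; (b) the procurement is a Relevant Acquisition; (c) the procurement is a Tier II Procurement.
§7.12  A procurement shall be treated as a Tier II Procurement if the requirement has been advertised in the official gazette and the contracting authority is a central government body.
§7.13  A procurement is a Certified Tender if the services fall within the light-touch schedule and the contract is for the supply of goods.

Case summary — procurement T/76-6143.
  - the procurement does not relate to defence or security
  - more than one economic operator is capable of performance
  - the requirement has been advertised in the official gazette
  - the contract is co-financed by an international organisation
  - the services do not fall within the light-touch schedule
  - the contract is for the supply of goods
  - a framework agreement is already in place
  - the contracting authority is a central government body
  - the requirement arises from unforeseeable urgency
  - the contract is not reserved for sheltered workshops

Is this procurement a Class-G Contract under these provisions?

No

§7.10 — Exempt Acquisition: [the services fall within the light-touch schedule? no] OR [the requirement does not arise from unforeseeable urgency? no] → not satisfied.
§7.5 — Eligible Contract: [Exempt Acquisition (§7.10)? no] OR [a framework agreement is already in place? yes] → satisfied.
§7.7 — Tier IV Purchase: [there is only one economic operator capable of performance? no] AND [the contract is for the supply of goods? yes] AND [the services fall within the light-touch schedule? no] → not satisfied.
§7.3 — Class-C Purchase: [the contracting authority is not a central government body? no] AND [not a Tier IV Purchase (§7.7)? yes] → not satisfied.
§7.4 — Class-G Contract: not an Eligible Contract (§7.5)? no; Class-C Purchase (§7.3)? no; the contract is reserved for sheltered workshops? no — 0 of 3 hold (need ≥2) → not satisfied.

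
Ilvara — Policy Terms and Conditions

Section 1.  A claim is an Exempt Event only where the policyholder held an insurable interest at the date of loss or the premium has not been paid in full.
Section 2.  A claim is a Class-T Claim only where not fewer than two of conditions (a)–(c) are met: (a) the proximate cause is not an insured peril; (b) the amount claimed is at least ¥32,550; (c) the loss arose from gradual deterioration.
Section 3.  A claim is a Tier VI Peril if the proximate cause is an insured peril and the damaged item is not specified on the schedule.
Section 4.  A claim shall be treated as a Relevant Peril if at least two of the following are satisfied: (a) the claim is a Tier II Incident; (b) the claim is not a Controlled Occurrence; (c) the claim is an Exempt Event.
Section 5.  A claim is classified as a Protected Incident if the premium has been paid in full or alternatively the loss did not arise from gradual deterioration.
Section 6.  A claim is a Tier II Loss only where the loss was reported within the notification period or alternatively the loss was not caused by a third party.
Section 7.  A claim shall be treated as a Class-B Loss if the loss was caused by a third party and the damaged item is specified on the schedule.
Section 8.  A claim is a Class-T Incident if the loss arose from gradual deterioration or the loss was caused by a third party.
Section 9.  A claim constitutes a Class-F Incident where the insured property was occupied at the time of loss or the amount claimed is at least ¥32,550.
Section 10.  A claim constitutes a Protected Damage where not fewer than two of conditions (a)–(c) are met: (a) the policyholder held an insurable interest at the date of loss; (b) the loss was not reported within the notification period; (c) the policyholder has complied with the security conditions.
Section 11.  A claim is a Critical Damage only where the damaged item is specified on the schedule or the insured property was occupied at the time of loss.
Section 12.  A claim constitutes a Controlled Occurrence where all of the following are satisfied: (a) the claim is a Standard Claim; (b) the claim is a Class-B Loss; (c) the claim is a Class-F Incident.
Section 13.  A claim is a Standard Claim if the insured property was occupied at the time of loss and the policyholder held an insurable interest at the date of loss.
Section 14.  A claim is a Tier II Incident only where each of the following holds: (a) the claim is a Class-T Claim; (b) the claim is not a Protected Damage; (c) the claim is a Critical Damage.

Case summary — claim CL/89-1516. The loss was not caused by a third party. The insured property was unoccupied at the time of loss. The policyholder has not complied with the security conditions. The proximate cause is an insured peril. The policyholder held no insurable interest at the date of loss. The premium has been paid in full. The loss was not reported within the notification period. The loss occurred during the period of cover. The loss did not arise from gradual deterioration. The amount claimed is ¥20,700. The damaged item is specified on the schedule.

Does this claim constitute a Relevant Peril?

No

section 2 — Class-T Claim: the proximate cause is not an insured peril? no; amount claimed: ¥20,700 ≥ ¥32,550? no; the loss arose from gradual deterioration? no — 0 of 3 hold (need ≥2) → not satisfied.
section 10 — Protected Damage: the policyholder held an insurable interest at the date of loss? no; the loss was not reported within the notification period? yes; the policyholder has complied with the security conditions? no — 1 of 3 hold (need ≥2) → not satisfied.
section 11 — Critical Damage: [the damaged item is specified on the schedule? yes] OR [the insured property was occupied at the time of loss? no] → satisfied.
section 14 — Tier II Incident: [Class-T Claim (section 2)? no] AND [not a Protected Damage (section 10)? yes] AND [Critical Damage (section 11)? yes] → not satisfied.
section 13 — Standard Claim: [the insured property was occupied at the time of loss? no] AND [the policyholder held an insurable interest at the date of loss? no] → not satisfied.
section 7 — Class-B Loss: [the loss was caused by a third party? no] AND [the damaged item is specified on the schedule? yes] → not satisfied.
section 9 — Class-F Incident: [the insured property was occupied at the time of loss? no] OR [amount claimed: ¥20,700 ≥ ¥32,550? no] → not satisfied.
section 12 — Controlled Occurrence: [Standard Claim (section 13)? no] AND [Class-B Loss (section 7)? no] AND [Class-F Incident (section 9)? no] → not satisfied.
section 1 — Exempt Event: [the policyholder held an insurable interest at the date of loss? no] OR [the premium has not been paid in full? no] → not satisfied.
section 4 — Relevant Peril: Tier II Incident (section 14)? no; not a Controlled Occurrence (section 12)? yes; Exempt Event (section 1)? no — 1 of 3 hold (need ≥2) → not satisfied.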